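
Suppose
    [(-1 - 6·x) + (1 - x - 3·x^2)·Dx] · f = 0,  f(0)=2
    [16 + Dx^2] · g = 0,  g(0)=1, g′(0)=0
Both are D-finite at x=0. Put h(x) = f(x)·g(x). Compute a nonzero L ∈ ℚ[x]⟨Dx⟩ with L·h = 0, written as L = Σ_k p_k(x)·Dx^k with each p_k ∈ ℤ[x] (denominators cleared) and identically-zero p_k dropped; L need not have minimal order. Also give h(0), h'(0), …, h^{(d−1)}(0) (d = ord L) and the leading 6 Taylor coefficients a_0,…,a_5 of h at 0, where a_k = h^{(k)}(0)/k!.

L = (-10 + 16·x + 48·x^2) + (2 + 12·x)·Dx + (-1 + x + 3·x^2)·Dx^2  (order 2).
h: a_k = 2, 2, -8, -2, -14/3, -32/3, …
ICs: h(0) = 2, h′(0) = 2.

f: a_k = 2, 2, 8, 14, 38, 80, …
g: a_k = 1, 0, -8, 0, 32/3, 0, …
Sym-product of L_f,L_g gives L₀ (≤ ord 2).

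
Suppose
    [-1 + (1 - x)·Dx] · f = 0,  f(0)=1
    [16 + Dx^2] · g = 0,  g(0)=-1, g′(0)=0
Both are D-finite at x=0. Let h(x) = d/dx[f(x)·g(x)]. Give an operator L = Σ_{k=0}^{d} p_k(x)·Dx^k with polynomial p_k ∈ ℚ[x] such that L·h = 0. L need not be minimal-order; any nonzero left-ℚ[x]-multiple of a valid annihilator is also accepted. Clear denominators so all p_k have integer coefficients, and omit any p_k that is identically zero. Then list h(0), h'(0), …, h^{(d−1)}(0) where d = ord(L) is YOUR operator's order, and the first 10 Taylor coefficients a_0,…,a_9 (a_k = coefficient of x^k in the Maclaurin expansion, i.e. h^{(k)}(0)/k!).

L = (14 - 32·x + 16·x^2) + (-2 + 2·x)·Dx + (1 - 2·x + x^2)·Dx^2  (order 2).
h: a_k = -1, 14, 21, -44/3, -55/3, 182/15, 637/45, 200/63, 25/7, 19442/2835, …
ICs: h(0) = -1, h′(0) = 14.

f: a_k = 1, 1, 1, 1, 1, 1, 1, 1, 1, 1, …
g: a_k = -1, 0, 8, 0, -32/3, 0, 256/45, 0, -512/315, 0, …
L₀ := L_f ⊗_s L_g (sym. prod.), ord ≤ 2.
Differentiate: ansatz ord ≤ ord L₀ ⇒ L.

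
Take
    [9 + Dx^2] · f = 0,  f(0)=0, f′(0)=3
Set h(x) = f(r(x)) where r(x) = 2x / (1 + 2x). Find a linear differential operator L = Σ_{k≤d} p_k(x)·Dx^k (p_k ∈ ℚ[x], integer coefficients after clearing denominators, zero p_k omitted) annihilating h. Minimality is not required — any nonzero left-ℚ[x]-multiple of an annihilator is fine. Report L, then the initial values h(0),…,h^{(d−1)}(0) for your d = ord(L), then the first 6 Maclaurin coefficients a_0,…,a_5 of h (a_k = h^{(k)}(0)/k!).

f: a_k = 0, 3, 0, -9/2, 0, 81/40, …
h₀=f(r): pull back L_f along r ⇒ L₀.
L = 36 + (4 + 24·x + 48·x^2 + 32·x^3)·Dx + (1 + 8·x + 24·x^2 + 32·x^3 + 16·x^4)·Dx^2  (order 2).
h: a_k = 0, 6, -12, -12, 168, -3516/5, …
ICs: h(0) = 0, h′(0) = 6.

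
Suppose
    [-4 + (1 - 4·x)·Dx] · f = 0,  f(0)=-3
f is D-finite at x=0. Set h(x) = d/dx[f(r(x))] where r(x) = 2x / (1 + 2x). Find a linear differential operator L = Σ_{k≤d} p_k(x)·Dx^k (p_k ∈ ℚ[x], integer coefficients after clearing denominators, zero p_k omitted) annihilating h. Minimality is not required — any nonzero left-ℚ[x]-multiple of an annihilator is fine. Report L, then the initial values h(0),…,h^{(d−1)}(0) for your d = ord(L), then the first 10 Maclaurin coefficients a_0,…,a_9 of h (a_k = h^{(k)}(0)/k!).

L = 12 + (-1 + 6·x)·Dx  (order 1).
h: a_k = -24, -288, -2592, -20736, -155520, -1119744, -7838208, -53747712, -362797056, -2418647040, …
ICs: h(0) = -24.

f: a_k = -3, -12, -48, -192, -768, -3072, -12288, -49152, -196608, -786432, …
Substitute x→r, Dx→(1/r')Dx; clear ⇒ L₀.
h=h₀': d/dx-closure on L₀ ⇒ L.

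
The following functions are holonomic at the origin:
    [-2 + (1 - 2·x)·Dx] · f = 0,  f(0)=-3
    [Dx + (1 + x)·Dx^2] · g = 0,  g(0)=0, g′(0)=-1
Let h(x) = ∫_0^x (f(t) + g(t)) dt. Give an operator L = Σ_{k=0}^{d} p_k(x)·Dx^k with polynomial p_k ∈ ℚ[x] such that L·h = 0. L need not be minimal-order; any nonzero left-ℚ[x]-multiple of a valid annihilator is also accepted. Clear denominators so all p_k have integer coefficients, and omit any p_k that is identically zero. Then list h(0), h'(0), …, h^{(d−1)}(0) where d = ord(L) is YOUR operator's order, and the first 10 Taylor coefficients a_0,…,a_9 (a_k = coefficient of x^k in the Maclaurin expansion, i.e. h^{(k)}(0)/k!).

f: a_k = -3, -6, -12, -24, -48, -96, -192, -384, -768, -1536, …
g: a_k = 0, -1, 1/2, -1/3, 1/4, -1/5, 1/6, -1/7, 1/8, -1/9, …
L₀ := lclm(L_f,L_g); ord L₀ ≤ 1+2.
∫: right-multiply L₀ by Dx.
L = (32 + 8·x)·Dx^2 + (22 + 56·x + 16·x^2)·Dx^3 + (-5 + 3·x + 12·x^2 + 4·x^3)·Dx^4  (order 4).
h: a_k = 0, -3, -7/2, -23/6, -73/12, -191/20, -481/30, -1151/42, -2689/56, -6143/72, …
ICs: h(0) = 0, h′(0) = -3, h′′(0) = -7, h′′′(0) = -23.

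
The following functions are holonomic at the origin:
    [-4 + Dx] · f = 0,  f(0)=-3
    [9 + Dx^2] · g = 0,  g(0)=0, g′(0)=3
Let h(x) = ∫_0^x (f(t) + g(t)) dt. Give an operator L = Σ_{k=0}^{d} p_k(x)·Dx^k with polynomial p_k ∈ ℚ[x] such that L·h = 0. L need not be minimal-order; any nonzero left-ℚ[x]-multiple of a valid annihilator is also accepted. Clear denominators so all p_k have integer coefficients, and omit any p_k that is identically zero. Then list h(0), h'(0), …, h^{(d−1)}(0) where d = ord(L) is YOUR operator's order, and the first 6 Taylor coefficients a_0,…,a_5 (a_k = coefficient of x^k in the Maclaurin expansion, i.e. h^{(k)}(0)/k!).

L = -36·Dx + 9·Dx^2 - 4·Dx^3 + Dx^4  (order 4).
h: a_k = 0, -3, -9/2, -8, -73/8, -32/5, …
ICs: h(0) = 0, h′(0) = -3, h′′(0) = -9, h′′′(0) = -48.

f: a_k = -3, -12, -24, -32, -32, -128/5, …
g: a_k = 0, 3, 0, -9/2, 0, 81/40, …
h₀=f+g: left-lcm gives L₀, ord ≤ 3.
h=∫h₀ ⇒ L = L₀·Dx.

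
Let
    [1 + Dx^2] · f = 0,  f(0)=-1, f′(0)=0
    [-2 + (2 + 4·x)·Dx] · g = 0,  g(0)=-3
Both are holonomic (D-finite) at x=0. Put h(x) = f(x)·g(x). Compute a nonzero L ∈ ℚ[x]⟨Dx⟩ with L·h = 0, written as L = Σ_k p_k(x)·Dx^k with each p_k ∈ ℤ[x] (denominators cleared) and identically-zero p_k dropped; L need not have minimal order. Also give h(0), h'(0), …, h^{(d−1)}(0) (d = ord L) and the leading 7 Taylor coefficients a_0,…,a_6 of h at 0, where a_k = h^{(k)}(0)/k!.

L = (4 + 4·x + 4·x^2) + (-2 - 4·x)·Dx + (1 + 4·x + 4·x^2)·Dx^2  (order 2).
h: a_k = 3, 3, -3, 0, -1, 2, -46/15, …
ICs: h(0) = 3, h′(0) = 3.

f: a_k = -1, 0, 1/2, 0, -1/24, 0, 1/720, …
g: a_k = -3, -3, 3/2, -3/2, 15/8, -21/8, 63/16, …
L₀ := L_f ⊗_s L_g (sym. prod.), ord ≤ 2.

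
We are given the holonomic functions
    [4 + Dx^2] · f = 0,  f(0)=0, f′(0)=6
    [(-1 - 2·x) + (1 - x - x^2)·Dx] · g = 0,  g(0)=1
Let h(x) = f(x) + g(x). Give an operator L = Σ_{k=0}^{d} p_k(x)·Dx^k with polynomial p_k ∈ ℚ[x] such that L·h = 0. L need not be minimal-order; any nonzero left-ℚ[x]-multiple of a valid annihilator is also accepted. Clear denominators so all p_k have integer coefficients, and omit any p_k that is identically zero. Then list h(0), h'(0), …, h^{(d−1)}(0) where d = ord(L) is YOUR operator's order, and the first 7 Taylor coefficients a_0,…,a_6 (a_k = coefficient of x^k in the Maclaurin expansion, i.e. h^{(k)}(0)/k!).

f: a_k = 0, 6, 0, -4, 0, 4/5, 0, …
g: a_k = 1, 1, 2, 3, 5, 8, 13, …
L₀ := lclm(L_f,L_g); ord L₀ ≤ 2+1.
L = (-44 - 96·x - 32·x^2 - 48·x^3 - 40·x^4 - 16·x^5) + (16 - 20·x - 8·x^2 + 16·x^3 - 12·x^4 - 24·x^5 - 8·x^6)·Dx + (-11 - 24·x - 8·x^2 - 12·x^3 - 10·x^4 - 4·x^5)·Dx^2 + (4 - 5·x - 2·x^2 + 4·x^3 - 3·x^4 - 6·x^5 - 2·x^6)·Dx^3  (order 3).
h: a_k = 1, 7, 2, -1, 5, 44/5, 13, …
ICs: h(0) = 1, h′(0) = 7, h′′(0) = 4.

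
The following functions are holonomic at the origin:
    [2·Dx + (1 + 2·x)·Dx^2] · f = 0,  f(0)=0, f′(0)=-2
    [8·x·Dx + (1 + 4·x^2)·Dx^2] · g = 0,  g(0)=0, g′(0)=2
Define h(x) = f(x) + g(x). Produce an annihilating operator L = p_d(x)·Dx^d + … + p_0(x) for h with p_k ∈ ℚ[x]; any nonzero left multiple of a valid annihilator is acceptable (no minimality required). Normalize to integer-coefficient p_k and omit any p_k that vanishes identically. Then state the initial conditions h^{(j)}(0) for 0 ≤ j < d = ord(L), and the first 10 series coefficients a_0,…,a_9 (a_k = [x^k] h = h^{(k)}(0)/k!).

f: a_k = 0, -2, 2, -8/3, 4, -32/5, 32/3, -128/7, 32, -512/9, …
g: a_k = 0, 2, 0, -8/3, 0, 32/5, 0, -128/7, 0, 512/9, …
Sum ⇒ L₀ = lclm(L_f,L_g) in ℚ(x)⟨Dx⟩.
L = (-8 - 48·x + 96·x^2 + 64·x^3)·Dx + (-8 - 16·x + 192·x^3 + 128·x^4)·Dx^2 + (-1 + 2·x + 8·x^2 + 16·x^3 + 48·x^4 + 32·x^5)·Dx^3  (order 3).
h: a_k = 0, 0, 2, -16/3, 4, 0, 32/3, -256/7, 32, 0, …
ICs: h(0) = 0, h′(0) = 0, h′′(0) = 4.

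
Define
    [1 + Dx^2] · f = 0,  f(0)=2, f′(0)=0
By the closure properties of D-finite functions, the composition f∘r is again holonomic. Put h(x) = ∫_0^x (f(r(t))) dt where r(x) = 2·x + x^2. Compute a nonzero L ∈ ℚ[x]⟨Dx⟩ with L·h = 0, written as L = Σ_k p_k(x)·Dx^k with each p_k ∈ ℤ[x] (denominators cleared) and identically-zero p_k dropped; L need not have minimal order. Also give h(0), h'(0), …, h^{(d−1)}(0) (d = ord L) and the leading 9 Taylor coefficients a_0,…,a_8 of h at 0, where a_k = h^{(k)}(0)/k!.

f: a_k = 2, 0, -1, 0, 1/12, 0, -1/360, 0, 1/20160, …
Change of var in L_f (x↦r) gives L₀.
Integrate: L := L₀·Dx.
L = (4 + 12·x + 12·x^2 + 4·x^3)·Dx - Dx^2 + (1 + x)·Dx^3  (order 3).
h: a_k = 0, 2, 0, -4/3, -1, 1/15, 4/9, 82/315, 1/60, …
ICs: h(0) = 0, h′(0) = 2, h′′(0) = 0.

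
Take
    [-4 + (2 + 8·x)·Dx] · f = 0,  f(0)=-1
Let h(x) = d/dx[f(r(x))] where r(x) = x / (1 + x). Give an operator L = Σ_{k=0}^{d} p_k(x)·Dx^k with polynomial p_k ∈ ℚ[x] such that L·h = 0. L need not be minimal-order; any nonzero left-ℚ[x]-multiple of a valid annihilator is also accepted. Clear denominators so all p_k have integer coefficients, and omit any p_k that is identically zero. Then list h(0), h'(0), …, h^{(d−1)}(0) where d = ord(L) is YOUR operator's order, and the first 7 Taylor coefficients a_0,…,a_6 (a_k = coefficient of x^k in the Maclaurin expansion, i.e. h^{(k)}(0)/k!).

L = (-4 - 10·x) + (-1 - 6·x - 5·x^2)·Dx  (order 1).
h: a_k = -2, 8, -30, 120, -510, 2256, -10234, …
ICs: h(0) = -2.

f: a_k = -1, -2, 2, -4, 10, -28, 84, …
Change of var in L_f (x↦r) gives L₀.
h₀' ⇒ L via d/dx closure of L₀.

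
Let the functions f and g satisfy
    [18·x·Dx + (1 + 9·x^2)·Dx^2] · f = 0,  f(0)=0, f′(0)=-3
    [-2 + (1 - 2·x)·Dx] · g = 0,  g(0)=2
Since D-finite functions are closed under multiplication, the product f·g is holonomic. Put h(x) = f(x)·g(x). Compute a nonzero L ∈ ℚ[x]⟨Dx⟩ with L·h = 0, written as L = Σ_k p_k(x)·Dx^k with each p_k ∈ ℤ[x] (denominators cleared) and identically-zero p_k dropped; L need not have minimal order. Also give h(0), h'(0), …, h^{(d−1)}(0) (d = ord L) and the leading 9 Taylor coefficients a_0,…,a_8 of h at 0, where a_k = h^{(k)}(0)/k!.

L = 36·x + (4 - 18·x + 72·x^2)·Dx + (-1 + 2·x - 9·x^2 + 18·x^3)·Dx^2  (order 2).
h: a_k = 0, -6, -12, -6, -12, -606/5, -1212/5, 4902/35, 9804/35, …
ICs: h(0) = 0, h′(0) = -6.

f: a_k = 0, -3, 0, 9, 0, -243/5, 0, 2187/7, 0, …
g: a_k = 2, 4, 8, 16, 32, 64, 128, 256, 512, …
h₀=f·g: eliminate ⇒ L₀, order ≤ 2·1.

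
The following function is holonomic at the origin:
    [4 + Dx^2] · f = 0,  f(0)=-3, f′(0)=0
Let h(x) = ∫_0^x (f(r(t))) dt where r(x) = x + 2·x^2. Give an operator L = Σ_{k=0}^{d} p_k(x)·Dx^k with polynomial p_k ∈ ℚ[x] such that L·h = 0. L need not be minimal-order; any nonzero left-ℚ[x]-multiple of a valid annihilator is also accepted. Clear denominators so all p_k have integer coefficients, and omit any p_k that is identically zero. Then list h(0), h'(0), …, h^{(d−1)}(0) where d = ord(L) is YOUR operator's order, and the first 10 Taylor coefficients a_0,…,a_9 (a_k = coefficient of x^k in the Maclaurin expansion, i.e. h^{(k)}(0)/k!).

f: a_k = -3, 0, 6, 0, -2, 0, 4/15, 0, -2/105, 0, …
h₀=f(r): pull back L_f along r ⇒ L₀.
∫: right-multiply L₀ by Dx.
L = (4 + 48·x + 192·x^2 + 256·x^3)·Dx - 4·Dx^2 + (1 + 4·x)·Dx^3  (order 3).
h: a_k = 0, -3, 0, 2, 6, 22/5, -8/3, -716/105, -38/5, -1682/945, …
ICs: h(0) = 0, h′(0) = -3, h′′(0) = 0.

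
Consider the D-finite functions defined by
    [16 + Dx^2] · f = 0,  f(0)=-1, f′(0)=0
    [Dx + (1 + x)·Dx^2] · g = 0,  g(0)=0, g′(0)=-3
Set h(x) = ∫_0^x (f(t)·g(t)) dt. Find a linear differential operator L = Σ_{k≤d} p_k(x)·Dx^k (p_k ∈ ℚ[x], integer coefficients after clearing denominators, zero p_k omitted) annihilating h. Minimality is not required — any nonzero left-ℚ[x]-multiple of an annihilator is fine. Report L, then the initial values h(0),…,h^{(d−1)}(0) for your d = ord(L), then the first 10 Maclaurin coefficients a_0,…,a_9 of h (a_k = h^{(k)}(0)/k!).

L = (15072 + 62976·x + 97024·x^2 + 65536·x^3 + 16384·x^4)·Dx + (1984 + 6080·x + 6144·x^2 + 2048·x^3)·Dx^2 + (1950 + 8000·x + 12192·x^2 + 8192·x^3 + 2048·x^4)·Dx^3 + (124 + 380·x + 384·x^2 + 128·x^3)·Dx^4 + (63 + 254·x + 383·x^2 + 256·x^3 + 64·x^4)·Dx^5  (order 5).
h: a_k = 0, 0, 3/2, -1/2, -23/4, 9/4, 41/10, -3/2, -377/280, 499/1080, …
ICs: h(0) = 0, h′(0) = 0, h′′(0) = 3, h′′′(0) = -3, h′′′′(0) = -138.

f: a_k = -1, 0, 8, 0, -32/3, 0, 256/45, 0, -512/315, 0, …
g: a_k = 0, -3, 3/2, -1, 3/4, -3/5, 1/2, -3/7, 3/8, -1/3, …
L₀ := L_f ⊗_s L_g (sym. prod.), ord ≤ 4.
h=∫₀ˣh₀: take L = L₀·Dx.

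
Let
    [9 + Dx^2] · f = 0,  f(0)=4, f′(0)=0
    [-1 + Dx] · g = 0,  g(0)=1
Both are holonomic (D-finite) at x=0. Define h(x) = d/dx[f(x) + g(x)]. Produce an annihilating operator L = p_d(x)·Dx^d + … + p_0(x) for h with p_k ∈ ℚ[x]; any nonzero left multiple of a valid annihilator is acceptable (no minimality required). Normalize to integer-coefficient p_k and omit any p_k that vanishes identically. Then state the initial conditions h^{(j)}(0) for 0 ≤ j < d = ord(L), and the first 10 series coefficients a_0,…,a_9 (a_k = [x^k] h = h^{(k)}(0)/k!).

f: a_k = 4, 0, -18, 0, 27/2, 0, -81/20, 0, 729/1120, 0, …
g: a_k = 1, 1, 1/2, 1/6, 1/24, 1/120, 1/720, 1/5040, 1/40320, 1/362880, …
Weyl lclm of L_f,L_g ⇒ L₀ (ord ≤ 3).
h=h₀': d/dx-closure on L₀ ⇒ L.
L = 9 - 9·Dx + Dx^2 - Dx^3  (order 3).
h: a_k = 1, -35, 1/2, 325/6, 1/24, -583/24, 1/720, 5249/1008, 1/40320, -47239/72576, …
ICs: h(0) = 1, h′(0) = -35, h′′(0) = 1.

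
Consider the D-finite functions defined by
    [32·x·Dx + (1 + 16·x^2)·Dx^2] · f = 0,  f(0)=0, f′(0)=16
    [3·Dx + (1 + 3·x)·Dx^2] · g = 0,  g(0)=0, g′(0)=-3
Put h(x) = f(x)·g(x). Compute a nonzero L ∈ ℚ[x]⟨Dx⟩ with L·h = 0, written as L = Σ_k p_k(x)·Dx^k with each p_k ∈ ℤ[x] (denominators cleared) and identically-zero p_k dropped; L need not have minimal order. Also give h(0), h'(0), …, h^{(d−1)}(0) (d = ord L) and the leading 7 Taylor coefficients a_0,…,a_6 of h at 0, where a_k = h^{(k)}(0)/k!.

L = (15744 + 89280·x + 811008·x^2 + 5299200·x^3 + 13271040·x^4 + 17252352·x^5 + 21233664·x^7)·Dx + (4258 + 91200·x + 775488·x^2 + 4635648·x^3 + 18247680·x^4 + 41140224·x^5 + 46448640·x^6 + 21233664·x^7 + 74317824·x^8)·Dx^2 + (492 + 12548·x + 131328·x^2 + 747968·x^3 + 3219456·x^4 + 10146816·x^5 + 21233664·x^6 + 24920064·x^7 + 21233664·x^8 + 42467328·x^9)·Dx^3 + (73 + 822·x + 6161·x^2 + 34944·x^3 + 151168·x^4 + 500736·x^5 + 1322496·x^6 + 2654208·x^7 + 3244032·x^8 + 3538944·x^9 + 5308416·x^10)·Dx^4  (order 4).
h: a_k = 0, 0, -48, 72, 112, -60, -12336/5, …
ICs: h(0) = 0, h′(0) = 0, h′′(0) = -96, h′′′(0) = 432.

f: a_k = 0, 16, 0, -256/3, 0, 4096/5, 0, …
g: a_k = 0, -3, 9/2, -9, 81/4, -243/5, 243/2, …
Sym-product of L_f,L_g gives L₀ (≤ ord 4).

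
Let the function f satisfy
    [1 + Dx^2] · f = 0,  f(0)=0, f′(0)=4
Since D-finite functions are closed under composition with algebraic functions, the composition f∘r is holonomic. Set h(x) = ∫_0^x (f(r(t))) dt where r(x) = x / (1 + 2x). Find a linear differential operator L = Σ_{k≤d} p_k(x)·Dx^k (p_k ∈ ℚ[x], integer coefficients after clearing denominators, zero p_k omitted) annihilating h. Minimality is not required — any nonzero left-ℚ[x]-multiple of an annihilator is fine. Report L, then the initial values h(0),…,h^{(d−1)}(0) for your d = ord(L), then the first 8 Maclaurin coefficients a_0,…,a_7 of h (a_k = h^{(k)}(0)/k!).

L = Dx + (4 + 24·x + 48·x^2 + 32·x^3)·Dx^2 + (1 + 8·x + 24·x^2 + 32·x^3 + 16·x^4)·Dx^3  (order 3).
h: a_k = 0, 0, 2, -8/3, 23/6, -28/5, 1441/180, -75/7, …
ICs: h(0) = 0, h′(0) = 0, h′′(0) = 4.

f: a_k = 0, 4, 0, -2/3, 0, 1/30, 0, -1/1260, …
f∘r: x↦r, Dx↦Dx/r' in L_f ⇒ L₀.
Integrate: L := L₀·Dx.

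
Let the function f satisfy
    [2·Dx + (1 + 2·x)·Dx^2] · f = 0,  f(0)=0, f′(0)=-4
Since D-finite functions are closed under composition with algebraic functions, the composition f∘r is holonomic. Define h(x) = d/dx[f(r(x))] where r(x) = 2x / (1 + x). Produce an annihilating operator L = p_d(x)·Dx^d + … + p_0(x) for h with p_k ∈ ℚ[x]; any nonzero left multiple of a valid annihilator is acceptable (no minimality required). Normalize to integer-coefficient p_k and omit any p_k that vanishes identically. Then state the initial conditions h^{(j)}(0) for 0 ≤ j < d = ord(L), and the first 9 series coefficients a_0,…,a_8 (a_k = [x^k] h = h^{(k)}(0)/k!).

L = (6 + 10·x) + (1 + 6·x + 5·x^2)·Dx  (order 1).
h: a_k = -8, 48, -248, 1248, -6248, 31248, -156248, 781248, -3906248, …
ICs: h(0) = -8.

f: a_k = 0, -4, 4, -16/3, 8, -64/5, 64/3, -256/7, 64, …
Change of var in L_f (x↦r) gives L₀.
h₀' ⇒ L via d/dx closure of L₀.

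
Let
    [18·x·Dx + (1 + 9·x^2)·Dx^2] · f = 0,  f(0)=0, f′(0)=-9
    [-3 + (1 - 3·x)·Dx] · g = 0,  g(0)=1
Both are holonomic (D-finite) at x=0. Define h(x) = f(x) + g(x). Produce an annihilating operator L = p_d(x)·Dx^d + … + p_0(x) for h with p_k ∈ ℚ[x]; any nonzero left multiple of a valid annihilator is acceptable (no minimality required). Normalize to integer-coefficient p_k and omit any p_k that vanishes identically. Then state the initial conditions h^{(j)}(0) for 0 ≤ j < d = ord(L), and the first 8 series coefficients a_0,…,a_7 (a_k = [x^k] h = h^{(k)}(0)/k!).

f: a_k = 0, -9, 0, 27, 0, -729/5, 0, 6561/7, …
g: a_k = 1, 3, 9, 27, 81, 243, 729, 2187, …
f+g: L₀ = lclm(L_f,L_g), ord ≤ 2+1.
L = (18 - 216·x - 486·x^2)·Dx + (-12 + 18·x - 108·x^2 - 486·x^3)·Dx^2 + (1 - 81·x^4)·Dx^3  (order 3).
h: a_k = 1, -6, 9, 54, 81, 486/5, 729, 21870/7, …
ICs: h(0) = 1, h′(0) = -6, h′′(0) = 18.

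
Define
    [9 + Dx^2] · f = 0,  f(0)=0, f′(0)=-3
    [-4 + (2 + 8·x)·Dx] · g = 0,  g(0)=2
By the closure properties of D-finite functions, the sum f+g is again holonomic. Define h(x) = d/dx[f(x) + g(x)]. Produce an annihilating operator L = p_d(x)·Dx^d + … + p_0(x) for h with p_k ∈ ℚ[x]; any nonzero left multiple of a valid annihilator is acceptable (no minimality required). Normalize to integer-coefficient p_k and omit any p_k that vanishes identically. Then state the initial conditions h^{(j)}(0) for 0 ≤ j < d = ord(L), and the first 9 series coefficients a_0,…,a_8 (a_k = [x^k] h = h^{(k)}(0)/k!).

f: a_k = 0, -3, 0, 9/2, 0, -81/40, 0, 243/560, 0, …
g: a_k = 2, 4, -4, 8, -20, 56, -168, 528, -1716, …
Weyl lclm of L_f,L_g ⇒ L₀ (ord ≤ 3).
Derive L from L₀ (diff closure).
L = (-414 - 432·x - 864·x^2) + (-63 - 468·x - 1296·x^2 - 1728·x^3)·Dx + (-46 - 48·x - 96·x^2)·Dx^2 + (-7 - 52·x - 144·x^2 - 192·x^3)·Dx^3  (order 3).
h: a_k = 1, -8, 75/2, -80, 2159/8, -1008, 295923/80, -13728, 230628213/4480, …
ICs: h(0) = 1, h′(0) = -8, h′′(0) = 75.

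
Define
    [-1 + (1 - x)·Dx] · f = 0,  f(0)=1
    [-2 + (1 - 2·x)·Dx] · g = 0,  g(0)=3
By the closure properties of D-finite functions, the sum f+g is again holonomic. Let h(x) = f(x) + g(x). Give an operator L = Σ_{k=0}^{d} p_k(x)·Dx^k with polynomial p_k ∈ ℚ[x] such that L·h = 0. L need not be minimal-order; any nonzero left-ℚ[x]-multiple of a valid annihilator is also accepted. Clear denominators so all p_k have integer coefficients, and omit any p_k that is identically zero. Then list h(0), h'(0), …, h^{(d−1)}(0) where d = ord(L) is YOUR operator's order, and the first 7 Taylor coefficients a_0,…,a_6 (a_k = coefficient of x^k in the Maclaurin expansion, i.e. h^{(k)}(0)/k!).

L = -4 + (6 - 8·x)·Dx + (-1 + 3·x - 2·x^2)·Dx^2  (order 2).
h: a_k = 4, 7, 13, 25, 49, 97, 193, …
ICs: h(0) = 4, h′(0) = 7.

f: a_k = 1, 1, 1, 1, 1, 1, 1, …
g: a_k = 3, 6, 12, 24, 48, 96, 192, …
Weyl lclm of L_f,L_g ⇒ L₀ (ord ≤ 2).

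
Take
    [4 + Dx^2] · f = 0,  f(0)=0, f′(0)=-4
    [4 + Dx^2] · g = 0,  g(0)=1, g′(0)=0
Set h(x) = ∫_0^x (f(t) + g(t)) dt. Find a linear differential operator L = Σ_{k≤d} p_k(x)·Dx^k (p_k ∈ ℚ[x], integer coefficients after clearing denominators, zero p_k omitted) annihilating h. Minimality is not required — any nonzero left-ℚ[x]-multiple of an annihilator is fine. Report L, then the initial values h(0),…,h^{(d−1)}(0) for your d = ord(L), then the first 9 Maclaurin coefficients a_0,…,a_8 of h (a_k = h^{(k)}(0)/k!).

f: a_k = 0, -4, 0, 8/3, 0, -8/15, 0, 16/315, 0, …
g: a_k = 1, 0, -2, 0, 2/3, 0, -4/45, 0, 2/315, …
Sum ⇒ L₀ = lclm(L_f,L_g) in ℚ(x)⟨Dx⟩.
∫: right-multiply L₀ by Dx.
L = 4·Dx + Dx^3  (order 3).
h: a_k = 0, 1, -2, -2/3, 2/3, 2/15, -4/45, -4/315, 2/315, …
ICs: h(0) = 0, h′(0) = 1, h′′(0) = -4.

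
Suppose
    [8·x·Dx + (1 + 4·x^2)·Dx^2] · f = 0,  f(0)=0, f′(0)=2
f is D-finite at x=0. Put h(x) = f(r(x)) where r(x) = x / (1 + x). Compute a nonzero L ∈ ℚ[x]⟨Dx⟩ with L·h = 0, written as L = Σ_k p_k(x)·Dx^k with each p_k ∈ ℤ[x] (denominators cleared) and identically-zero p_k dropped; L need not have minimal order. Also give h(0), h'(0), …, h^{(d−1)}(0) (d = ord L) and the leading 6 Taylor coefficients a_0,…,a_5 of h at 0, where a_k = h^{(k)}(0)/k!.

L = (2 + 10·x)·Dx + (1 + 2·x + 5·x^2)·Dx^2  (order 2).
h: a_k = 0, 2, -2, -2/3, 6, -38/5, …
ICs: h(0) = 0, h′(0) = 2.

f: a_k = 0, 2, 0, -8/3, 0, 32/5, …
h₀=f(r): pull back L_f along r ⇒ L₀.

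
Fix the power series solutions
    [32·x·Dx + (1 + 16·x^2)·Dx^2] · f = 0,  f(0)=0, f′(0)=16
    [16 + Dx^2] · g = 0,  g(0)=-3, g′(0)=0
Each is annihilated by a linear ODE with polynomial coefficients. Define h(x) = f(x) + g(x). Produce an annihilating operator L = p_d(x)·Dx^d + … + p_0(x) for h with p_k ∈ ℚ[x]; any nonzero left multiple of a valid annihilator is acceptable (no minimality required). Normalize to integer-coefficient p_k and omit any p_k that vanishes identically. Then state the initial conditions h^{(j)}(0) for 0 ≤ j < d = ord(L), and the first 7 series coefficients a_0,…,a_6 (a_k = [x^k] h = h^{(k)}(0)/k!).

L = (-5632·x + 114688·x^3 + 131072·x^5)·Dx + (-16 + 1792·x^2 + 36864·x^4 + 65536·x^6)·Dx^2 + (-352·x + 7168·x^3 + 8192·x^5)·Dx^3 + (-1 + 112·x^2 + 2304·x^4 + 4096·x^6)·Dx^4  (order 4).
h: a_k = -3, 16, 24, -256/3, -32, 4096/5, 256/15, …
ICs: h(0) = -3, h′(0) = 16, h′′(0) = 48, h′′′(0) = -512.

f: a_k = 0, 16, 0, -256/3, 0, 4096/5, 0, …
g: a_k = -3, 0, 24, 0, -32, 0, 256/15, …
L₀ := lclm(L_f,L_g); ord L₀ ≤ 2+2.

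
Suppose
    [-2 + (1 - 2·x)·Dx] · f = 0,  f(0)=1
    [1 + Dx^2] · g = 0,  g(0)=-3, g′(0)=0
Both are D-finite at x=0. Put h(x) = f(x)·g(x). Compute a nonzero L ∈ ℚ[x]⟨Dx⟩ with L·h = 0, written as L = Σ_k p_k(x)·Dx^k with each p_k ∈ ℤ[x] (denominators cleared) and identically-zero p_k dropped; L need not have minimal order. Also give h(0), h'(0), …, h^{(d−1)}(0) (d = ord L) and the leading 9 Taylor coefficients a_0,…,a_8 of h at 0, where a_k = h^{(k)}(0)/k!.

f: a_k = 1, 2, 4, 8, 16, 32, 64, 128, 256, …
g: a_k = -3, 0, 3/2, 0, -1/8, 0, 1/240, 0, -1/13440, …
Sym-product of L_f,L_g gives L₀ (≤ ord 2).
L = (-1 + 2·x) + 4·Dx + (-1 + 2·x)·Dx^2  (order 2).
h: a_k = -3, -6, -21/2, -21, -337/8, -337/4, -40439/240, -40439/120, -9058337/13440, …
ICs: h(0) = -3, h′(0) = -6.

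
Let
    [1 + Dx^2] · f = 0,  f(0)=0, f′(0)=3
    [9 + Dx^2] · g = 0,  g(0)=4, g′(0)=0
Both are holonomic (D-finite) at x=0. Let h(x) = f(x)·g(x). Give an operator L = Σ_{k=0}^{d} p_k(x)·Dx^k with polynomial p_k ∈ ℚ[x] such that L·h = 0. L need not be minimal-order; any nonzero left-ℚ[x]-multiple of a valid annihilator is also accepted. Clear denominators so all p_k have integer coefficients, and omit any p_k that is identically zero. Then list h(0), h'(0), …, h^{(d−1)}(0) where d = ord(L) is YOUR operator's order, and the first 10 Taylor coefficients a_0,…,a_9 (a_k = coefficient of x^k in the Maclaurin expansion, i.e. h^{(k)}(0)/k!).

f: a_k = 0, 3, 0, -1/2, 0, 1/40, 0, -1/1680, 0, 1/120960, …
g: a_k = 4, 0, -18, 0, 27/2, 0, -81/20, 0, 729/1120, 0, …
h₀=f·g: eliminate ⇒ L₀, order ≤ 2·2.
L = 64 + 20·Dx^2 + Dx^4  (order 4).
h: a_k = 0, 12, 0, -56, 0, 248/5, 0, -2032/105, 0, 584/135, …
ICs: h(0) = 0, h′(0) = 12, h′′(0) = 0, h′′′(0) = -336.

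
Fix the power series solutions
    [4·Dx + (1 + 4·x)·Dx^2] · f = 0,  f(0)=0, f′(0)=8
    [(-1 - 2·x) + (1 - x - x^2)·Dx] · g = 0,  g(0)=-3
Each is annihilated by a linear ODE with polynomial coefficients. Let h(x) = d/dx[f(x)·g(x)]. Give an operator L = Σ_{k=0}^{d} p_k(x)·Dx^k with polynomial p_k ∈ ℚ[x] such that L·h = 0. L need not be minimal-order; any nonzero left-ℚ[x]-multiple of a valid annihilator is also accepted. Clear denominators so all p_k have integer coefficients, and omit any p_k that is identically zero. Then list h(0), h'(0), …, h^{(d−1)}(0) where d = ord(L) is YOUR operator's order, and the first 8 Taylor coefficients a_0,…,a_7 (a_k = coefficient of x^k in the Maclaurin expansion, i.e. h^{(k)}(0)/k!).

f: a_k = 0, 8, -16, 128/3, -128, 2048/5, -4096/3, 32768/7, …
g: a_k = -3, -3, -6, -9, -15, -24, -39, -63, …
L₀ := L_f ⊗_s L_g (sym. prod.), ord ≤ 2.
h=h₀': d/dx-closure on L₀ ⇒ L.
L = (82 + 216·x + 288·x^2) + (-7 + 62·x + 264·x^2 + 224·x^3)·Dx + (-3 - 17·x - 9·x^2 + 52·x^3 + 32·x^4)·Dx^2  (order 2).
h: a_k = -24, 48, -384, 1120, -5384, 98976/5, -413736/5, 11376448/35, …
ICs: h(0) = -24, h′(0) = 48.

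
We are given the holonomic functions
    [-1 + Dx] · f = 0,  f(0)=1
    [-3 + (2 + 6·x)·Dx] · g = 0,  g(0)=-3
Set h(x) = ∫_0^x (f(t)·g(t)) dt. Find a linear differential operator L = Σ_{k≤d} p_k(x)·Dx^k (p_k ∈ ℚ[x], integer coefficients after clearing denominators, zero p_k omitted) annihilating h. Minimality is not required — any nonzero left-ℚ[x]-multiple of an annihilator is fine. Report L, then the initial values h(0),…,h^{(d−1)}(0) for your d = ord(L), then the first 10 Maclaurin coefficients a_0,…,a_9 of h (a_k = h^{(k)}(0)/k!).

L = (-5 - 6·x)·Dx + (2 + 6·x)·Dx^2  (order 2).
h: a_k = 0, -3, -15/4, -7/8, -71/64, 671/640, -16157/7680, 12691/3072, -14933039/1720320, 589833983/30965760, …
ICs: h(0) = 0, h′(0) = -3.

f: a_k = 1, 1, 1/2, 1/6, 1/24, 1/120, 1/720, 1/5040, 1/40320, 1/362880, …
g: a_k = -3, -9/2, 27/8, -81/16, 1215/128, -5103/256, 45927/1024, -216513/2048, 8444007/32768, -42220035/65536, …
Sym-product of L_f,L_g gives L₀ (≤ ord 1).
Integrate: L := L₀·Dx.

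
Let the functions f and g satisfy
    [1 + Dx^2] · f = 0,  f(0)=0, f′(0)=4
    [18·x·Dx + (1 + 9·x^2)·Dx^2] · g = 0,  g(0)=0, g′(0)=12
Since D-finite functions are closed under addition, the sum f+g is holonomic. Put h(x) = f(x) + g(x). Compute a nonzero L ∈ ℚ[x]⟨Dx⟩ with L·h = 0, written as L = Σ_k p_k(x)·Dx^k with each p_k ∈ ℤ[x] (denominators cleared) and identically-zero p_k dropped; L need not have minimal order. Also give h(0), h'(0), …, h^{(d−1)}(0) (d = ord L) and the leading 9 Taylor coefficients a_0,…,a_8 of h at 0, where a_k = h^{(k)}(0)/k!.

L = (-1926·x + 17820·x^3 + 1458·x^5)·Dx + (-17 + 351·x^2 + 4617·x^4 + 729·x^6)·Dx^2 + (-1926·x + 17820·x^3 + 1458·x^5)·Dx^3 + (-17 + 351·x^2 + 4617·x^4 + 729·x^6)·Dx^4  (order 4).
h: a_k = 0, 16, 0, -110/3, 0, 5833/30, 0, -1574641/1260, 0, …
ICs: h(0) = 0, h′(0) = 16, h′′(0) = 0, h′′′(0) = -220.

f: a_k = 0, 4, 0, -2/3, 0, 1/30, 0, -1/1260, 0, …
g: a_k = 0, 12, 0, -36, 0, 972/5, 0, -8748/7, 0, …
Sum ⇒ L₀ = lclm(L_f,L_g) in ℚ(x)⟨Dx⟩.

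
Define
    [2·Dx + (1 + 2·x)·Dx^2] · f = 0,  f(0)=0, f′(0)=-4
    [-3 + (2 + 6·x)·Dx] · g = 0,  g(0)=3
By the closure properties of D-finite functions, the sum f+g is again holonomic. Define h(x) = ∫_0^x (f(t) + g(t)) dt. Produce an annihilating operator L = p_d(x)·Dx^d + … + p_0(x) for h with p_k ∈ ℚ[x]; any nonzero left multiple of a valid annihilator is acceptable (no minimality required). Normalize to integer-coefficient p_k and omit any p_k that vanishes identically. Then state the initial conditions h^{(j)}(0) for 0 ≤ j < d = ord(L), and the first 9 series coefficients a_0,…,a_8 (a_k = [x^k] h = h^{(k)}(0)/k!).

f: a_k = 0, -4, 4, -16/3, 8, -64/5, 64/3, -256/7, 64, …
g: a_k = 3, 9/2, -27/8, 81/16, -1215/128, 5103/256, -45927/1024, 216513/2048, -8444007/32768, …
h₀=f+g: left-lcm gives L₀, ord ≤ 3.
h=∫₀ˣh₀: take L = L₀·Dx.
L = (-6 + 36·x)·Dx^2 + (5 + 84·x + 180·x^2)·Dx^3 + (2 + 22·x + 72·x^2 + 72·x^3)·Dx^4  (order 4).
h: a_k = 0, 3, 1/4, 5/24, -13/192, -191/640, 9131/7680, -72245/21504, 991303/114688, …
ICs: h(0) = 0, h′(0) = 3, h′′(0) = 1/2, h′′′(0) = 5/4.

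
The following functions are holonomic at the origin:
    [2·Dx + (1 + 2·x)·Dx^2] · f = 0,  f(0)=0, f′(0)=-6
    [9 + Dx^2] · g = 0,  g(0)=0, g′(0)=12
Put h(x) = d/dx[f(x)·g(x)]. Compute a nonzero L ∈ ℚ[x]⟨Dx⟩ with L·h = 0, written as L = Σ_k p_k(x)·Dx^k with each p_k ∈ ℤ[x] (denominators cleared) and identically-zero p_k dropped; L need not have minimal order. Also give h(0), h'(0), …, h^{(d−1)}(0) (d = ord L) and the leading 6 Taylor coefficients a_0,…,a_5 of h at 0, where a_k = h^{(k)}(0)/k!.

f: a_k = 0, -6, 6, -8, 12, -96/5, …
g: a_k = 0, 12, 0, -18, 0, 81/10, …
f·g: L₀ = L_f ⊗_s L_g, ord ≤ 2·2.
Differentiate: ansatz ord ≤ ord L₀ ⇒ L.
L = (-1890 - 5103·x + 24057·x^2 + 163296·x^3 + 344088·x^4 + 314928·x^5 + 104976·x^6) + (-297 + 1998·x + 19440·x^2 + 51840·x^3 + 58320·x^4 + 23328·x^5)·Dx + (-147 + 738·x + 11106·x^2 + 44064·x^3 + 80352·x^4 + 69984·x^5 + 23328·x^6)·Dx^2 + (-33 + 222·x + 2160·x^2 + 5760·x^3 + 6480·x^4 + 2592·x^5)·Dx^3 + (7 + 145·x + 937·x^2 + 2880·x^3 + 4680·x^4 + 3888·x^5 + 1296·x^6)·Dx^4  (order 4).
h: a_k = 0, -144, 216, 48, 180, -810, …
ICs: h(0) = 0, h′(0) = -144, h′′(0) = 432, h′′′(0) = 288.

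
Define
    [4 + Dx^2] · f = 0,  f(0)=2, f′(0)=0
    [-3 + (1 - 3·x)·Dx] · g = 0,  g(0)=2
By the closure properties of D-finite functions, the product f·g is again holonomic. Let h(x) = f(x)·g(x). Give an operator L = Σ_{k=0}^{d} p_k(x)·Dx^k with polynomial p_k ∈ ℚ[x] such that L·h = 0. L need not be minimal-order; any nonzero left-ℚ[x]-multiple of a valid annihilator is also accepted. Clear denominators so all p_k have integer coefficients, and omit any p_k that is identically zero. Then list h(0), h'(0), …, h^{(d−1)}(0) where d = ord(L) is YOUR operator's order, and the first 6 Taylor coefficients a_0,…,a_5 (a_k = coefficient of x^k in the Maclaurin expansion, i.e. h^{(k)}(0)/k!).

f: a_k = 2, 0, -4, 0, 4/3, 0, …
g: a_k = 2, 6, 18, 54, 162, 486, …
Sym-product of L_f,L_g gives L₀ (≤ ord 2).
L = (-4 + 12·x) + 6·Dx + (-1 + 3·x)·Dx^2  (order 2).
h: a_k = 4, 12, 28, 84, 764/3, 764, …
ICs: h(0) = 4, h′(0) = 12.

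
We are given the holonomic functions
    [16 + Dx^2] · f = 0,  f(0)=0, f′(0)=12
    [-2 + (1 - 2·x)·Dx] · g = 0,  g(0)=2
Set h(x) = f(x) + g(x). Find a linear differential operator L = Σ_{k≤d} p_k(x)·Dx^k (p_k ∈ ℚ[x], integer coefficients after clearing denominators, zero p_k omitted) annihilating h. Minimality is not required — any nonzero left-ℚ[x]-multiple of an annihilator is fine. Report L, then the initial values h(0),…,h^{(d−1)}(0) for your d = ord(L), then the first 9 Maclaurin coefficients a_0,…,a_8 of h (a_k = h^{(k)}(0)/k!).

L = (-160 + 256·x - 256·x^2) + (48 - 224·x + 384·x^2 - 256·x^3)·Dx + (-10 + 16·x - 16·x^2)·Dx^2 + (3 - 14·x + 24·x^2 - 16·x^3)·Dx^3  (order 3).
h: a_k = 2, 16, 8, -16, 32, 448/5, 128, 25856/105, 512, …
ICs: h(0) = 2, h′(0) = 16, h′′(0) = 16.

f: a_k = 0, 12, 0, -32, 0, 128/5, 0, -1024/105, 0, …
g: a_k = 2, 4, 8, 16, 32, 64, 128, 256, 512, …
f+g: L₀ = lclm(L_f,L_g), ord ≤ 2+1.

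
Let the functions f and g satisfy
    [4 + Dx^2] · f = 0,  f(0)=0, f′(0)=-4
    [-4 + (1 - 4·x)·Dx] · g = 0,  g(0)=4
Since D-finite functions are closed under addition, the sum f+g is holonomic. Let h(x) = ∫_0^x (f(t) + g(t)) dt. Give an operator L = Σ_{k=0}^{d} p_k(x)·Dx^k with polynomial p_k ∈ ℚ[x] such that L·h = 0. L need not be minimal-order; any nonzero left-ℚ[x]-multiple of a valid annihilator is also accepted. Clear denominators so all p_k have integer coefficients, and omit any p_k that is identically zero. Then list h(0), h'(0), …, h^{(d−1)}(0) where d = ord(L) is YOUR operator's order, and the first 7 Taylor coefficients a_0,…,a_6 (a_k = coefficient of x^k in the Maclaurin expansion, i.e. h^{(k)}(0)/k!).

L = (-400 + 128·x - 256·x^2)·Dx + (36 - 176·x + 192·x^2 - 256·x^3)·Dx^2 + (-100 + 32·x - 64·x^2)·Dx^3 + (9 - 44·x + 48·x^2 - 64·x^3)·Dx^4  (order 4).
h: a_k = 0, 4, 6, 64/3, 194/3, 1024/5, 30716/45, …
ICs: h(0) = 0, h′(0) = 4, h′′(0) = 12, h′′′(0) = 128.

f: a_k = 0, -4, 0, 8/3, 0, -8/15, 0, …
g: a_k = 4, 16, 64, 256, 1024, 4096, 16384, …
Weyl lclm of L_f,L_g ⇒ L₀ (ord ≤ 3).
h=∫₀ˣh₀: take L = L₀·Dx.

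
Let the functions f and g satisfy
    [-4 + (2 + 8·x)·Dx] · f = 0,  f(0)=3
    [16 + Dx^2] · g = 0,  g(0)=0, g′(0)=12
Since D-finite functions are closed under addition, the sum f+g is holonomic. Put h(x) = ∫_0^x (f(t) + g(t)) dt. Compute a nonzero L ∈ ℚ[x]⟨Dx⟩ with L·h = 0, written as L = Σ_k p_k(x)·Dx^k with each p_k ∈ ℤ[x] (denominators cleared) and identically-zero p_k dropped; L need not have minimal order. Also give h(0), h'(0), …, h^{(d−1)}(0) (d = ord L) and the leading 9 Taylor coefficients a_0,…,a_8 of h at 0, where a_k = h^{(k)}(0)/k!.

L = (-224 - 1024·x - 2048·x^2)·Dx + (48 + 704·x + 3072·x^2 + 4096·x^3)·Dx^2 + (-14 - 64·x - 128·x^2)·Dx^3 + (3 + 44·x + 192·x^2 + 256·x^3)·Dx^4  (order 4).
h: a_k = 0, 3, 9, -2, -5, -6, 274/15, -36, 10267/105, …
ICs: h(0) = 0, h′(0) = 3, h′′(0) = 18, h′′′(0) = -12.

f: a_k = 3, 6, -6, 12, -30, 84, -252, 792, -2574, …
g: a_k = 0, 12, 0, -32, 0, 128/5, 0, -1024/105, 0, …
Sum ⇒ L₀ = lclm(L_f,L_g) in ℚ(x)⟨Dx⟩.
h=∫h₀ ⇒ L = L₀·Dx.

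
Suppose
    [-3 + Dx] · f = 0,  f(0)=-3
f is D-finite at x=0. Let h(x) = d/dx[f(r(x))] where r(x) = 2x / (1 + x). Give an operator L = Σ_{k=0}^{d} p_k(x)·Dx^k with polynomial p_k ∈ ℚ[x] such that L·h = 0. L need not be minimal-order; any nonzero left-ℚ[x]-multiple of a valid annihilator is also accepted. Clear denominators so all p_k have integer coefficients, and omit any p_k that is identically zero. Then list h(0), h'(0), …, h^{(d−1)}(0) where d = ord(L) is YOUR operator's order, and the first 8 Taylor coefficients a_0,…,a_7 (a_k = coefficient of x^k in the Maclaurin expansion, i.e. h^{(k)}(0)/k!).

f: a_k = -3, -9, -27/2, -27/2, -81/8, -243/40, -243/80, -729/560, …
h₀=f(r): pull back L_f along r ⇒ L₀.
Derive L from L₀ (diff closure).
L = (4 - 2·x) + (-1 - 2·x - x^2)·Dx  (order 1).
h: a_k = -18, -72, -54, 72, 18, -432/5, 342/5, 288/35, …
ICs: h(0) = -18.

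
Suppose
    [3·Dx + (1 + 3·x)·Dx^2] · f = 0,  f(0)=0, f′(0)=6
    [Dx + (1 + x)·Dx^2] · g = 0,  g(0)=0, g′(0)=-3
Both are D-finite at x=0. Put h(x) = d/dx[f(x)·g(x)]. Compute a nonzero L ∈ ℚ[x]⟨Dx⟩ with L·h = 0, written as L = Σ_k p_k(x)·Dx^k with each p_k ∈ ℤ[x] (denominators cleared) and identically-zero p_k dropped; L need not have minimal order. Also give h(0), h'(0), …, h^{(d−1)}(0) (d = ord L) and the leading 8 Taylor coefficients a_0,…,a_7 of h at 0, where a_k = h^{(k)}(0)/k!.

L = (30 + 72·x + 54·x^2) + (76 + 354·x + 540·x^2 + 270·x^3)·Dx + (29 + 200·x + 486·x^2 + 504·x^3 + 189·x^4)·Dx^2 + (2 + 19·x + 68·x^2 + 114·x^3 + 90·x^4 + 27·x^5)·Dx^3  (order 3).
h: a_k = 0, -36, 108, -294, 810, -11421/5, 32802/5, -133533/7, …
ICs: h(0) = 0, h′(0) = -36, h′′(0) = 216.

f: a_k = 0, 6, -9, 18, -81/2, 486/5, -243, 4374/7, …
g: a_k = 0, -3, 3/2, -1, 3/4, -3/5, 1/2, -3/7, …
Product ⇒ symmetric product L₀, ord ≤ 4.
h=h₀': d/dx-closure on L₀ ⇒ L.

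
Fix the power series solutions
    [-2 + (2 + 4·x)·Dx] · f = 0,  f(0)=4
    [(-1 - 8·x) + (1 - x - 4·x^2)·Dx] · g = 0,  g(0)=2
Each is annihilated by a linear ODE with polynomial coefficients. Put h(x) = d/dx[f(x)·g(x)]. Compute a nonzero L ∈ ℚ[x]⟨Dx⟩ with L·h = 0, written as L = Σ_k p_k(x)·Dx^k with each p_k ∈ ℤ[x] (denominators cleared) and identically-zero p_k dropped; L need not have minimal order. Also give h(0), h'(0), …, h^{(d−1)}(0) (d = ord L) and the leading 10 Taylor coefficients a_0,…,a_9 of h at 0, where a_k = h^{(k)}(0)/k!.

f: a_k = 4, 4, -2, 2, -5/2, 7/2, -21/4, 33/4, -429/32, 715/32, …
g: a_k = 2, 2, 10, 18, 58, 130, 362, 882, 2330, 5858, …
h₀=f·g: eliminate ⇒ L₀, order ≤ 1·1.
h₀' ⇒ L via d/dx closure of L₀.
L = (11 + 84·x + 243·x^2 + 360·x^3 + 240·x^4) + (-2 - 11·x - 9·x^2 + 58·x^3 + 144·x^4 + 96·x^5)·Dx  (order 1).
h: a_k = 16, 88, 336, 1132, 3690, 11157, 33796, 195827/2, 2274903/8, 12876265/16, …
ICs: h(0) = 16.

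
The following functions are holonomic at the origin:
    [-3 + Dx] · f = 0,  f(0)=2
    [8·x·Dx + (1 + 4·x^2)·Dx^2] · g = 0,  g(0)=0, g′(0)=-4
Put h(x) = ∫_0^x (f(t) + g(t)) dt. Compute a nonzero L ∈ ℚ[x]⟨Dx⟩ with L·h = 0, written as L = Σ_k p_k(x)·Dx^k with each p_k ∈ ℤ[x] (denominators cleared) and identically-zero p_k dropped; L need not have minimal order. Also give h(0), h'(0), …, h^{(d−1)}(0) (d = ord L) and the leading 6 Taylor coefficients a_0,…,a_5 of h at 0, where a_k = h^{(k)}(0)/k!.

f: a_k = 2, 6, 9, 9, 27/4, 81/20, …
g: a_k = 0, -4, 0, 16/3, 0, -64/5, …
h₀=f+g: left-lcm gives L₀, ord ≤ 3.
∫: right-multiply L₀ by Dx.
L = (24 - 72·x - 288·x^2 - 288·x^3)·Dx^2 + (-17 + 24·x^2 - 144·x^4)·Dx^3 + (3 + 8·x + 24·x^2 + 32·x^3 + 48·x^4)·Dx^4  (order 4).
h: a_k = 0, 2, 1, 3, 43/12, 27/20, …
ICs: h(0) = 0, h′(0) = 2, h′′(0) = 2, h′′′(0) = 18.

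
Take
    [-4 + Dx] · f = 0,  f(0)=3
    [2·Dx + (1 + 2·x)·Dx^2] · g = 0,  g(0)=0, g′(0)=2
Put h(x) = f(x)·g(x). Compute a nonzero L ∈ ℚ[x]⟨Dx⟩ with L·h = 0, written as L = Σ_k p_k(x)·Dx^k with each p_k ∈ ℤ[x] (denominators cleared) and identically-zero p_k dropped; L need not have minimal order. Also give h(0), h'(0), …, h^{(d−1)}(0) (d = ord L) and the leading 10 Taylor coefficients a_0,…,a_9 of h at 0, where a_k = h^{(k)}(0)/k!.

L = (8 + 32·x) + (-6 - 16·x)·Dx + (1 + 2·x)·Dx^2  (order 2).
h: a_k = 0, 6, 18, 32, 36, 176/5, 64/3, 2176/105, -32/15, 1408/63, …
ICs: h(0) = 0, h′(0) = 6.

f: a_k = 3, 12, 24, 32, 32, 128/5, 256/15, 1024/105, 512/105, 2048/945, …
g: a_k = 0, 2, -2, 8/3, -4, 32/5, -32/3, 128/7, -32, 512/9, …
f·g: L₀ = L_f ⊗_s L_g, ord ≤ 1·2.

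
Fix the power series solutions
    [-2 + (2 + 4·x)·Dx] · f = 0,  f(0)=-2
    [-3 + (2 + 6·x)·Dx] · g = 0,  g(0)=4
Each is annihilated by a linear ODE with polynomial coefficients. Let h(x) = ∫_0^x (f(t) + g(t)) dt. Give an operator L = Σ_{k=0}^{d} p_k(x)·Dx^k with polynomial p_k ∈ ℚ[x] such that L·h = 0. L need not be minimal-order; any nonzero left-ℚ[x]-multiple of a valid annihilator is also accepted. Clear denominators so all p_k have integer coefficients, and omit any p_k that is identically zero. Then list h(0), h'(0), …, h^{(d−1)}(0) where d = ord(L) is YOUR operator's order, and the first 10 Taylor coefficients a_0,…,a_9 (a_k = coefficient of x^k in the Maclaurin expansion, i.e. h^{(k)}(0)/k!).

f: a_k = -2, -2, 1, -1, 5/4, -7/4, 21/8, -33/8, 429/64, -715/64, …
g: a_k = 4, 6, -9/2, 27/4, -405/32, 1701/64, -15309/256, 72171/512, -2814669/8192, 14073345/16384, …
Weyl lclm of L_f,L_g ⇒ L₀ (ord ≤ 2).
h=∫₀ˣh₀: take L = L₀·Dx.
L = -3·Dx + (5 + 12·x)·Dx^2 + (2 + 10·x + 12·x^2)·Dx^3  (order 3).
h: a_k = 0, 2, 2, -7/6, 23/16, -73/32, 1589/384, -2091/256, 70059/4096, -919919/24576, …
ICs: h(0) = 0, h′(0) = 2, h′′(0) = 4.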